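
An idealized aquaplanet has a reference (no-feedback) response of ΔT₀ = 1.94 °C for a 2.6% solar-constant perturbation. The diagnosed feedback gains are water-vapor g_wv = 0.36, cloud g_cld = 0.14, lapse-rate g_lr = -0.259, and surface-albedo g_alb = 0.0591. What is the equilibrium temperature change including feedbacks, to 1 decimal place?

Total gain g = 0.36 + 0.14 − 0.259 + 0.0591 = 0.3001.
Amplification A = 1/(1 − 0.3001) = 1.429.
ΔT = 1.94 × 1.429 = 2.8 °C.

2.8 °C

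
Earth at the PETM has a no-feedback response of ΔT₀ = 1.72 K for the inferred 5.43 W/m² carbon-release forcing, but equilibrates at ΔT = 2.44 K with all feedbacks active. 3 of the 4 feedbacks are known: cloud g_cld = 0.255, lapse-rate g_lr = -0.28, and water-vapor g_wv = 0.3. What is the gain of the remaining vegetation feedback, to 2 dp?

Amplification A = ΔT/ΔT₀ = 2.44/1.72 = 1.419.
Total gain g = 1 − 1/A = 1 − 1/1.419 = 0.2953.
Known gains sum to 0.255 − 0.28 + 0.3 = 0.275.
g_veg = 0.2953 − 0.275 = 0.02.

0.02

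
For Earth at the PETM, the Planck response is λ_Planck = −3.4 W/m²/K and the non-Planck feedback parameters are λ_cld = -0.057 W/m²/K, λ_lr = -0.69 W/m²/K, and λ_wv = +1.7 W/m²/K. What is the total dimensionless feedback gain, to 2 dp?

Convert to gains: g_cld = -0.057/3.4 = -0.01676; g_lr = -0.69/3.4 = -0.2029; g_wv = 1.7/3.4 = 0.5.
Total gain g = 0.28034.

0.28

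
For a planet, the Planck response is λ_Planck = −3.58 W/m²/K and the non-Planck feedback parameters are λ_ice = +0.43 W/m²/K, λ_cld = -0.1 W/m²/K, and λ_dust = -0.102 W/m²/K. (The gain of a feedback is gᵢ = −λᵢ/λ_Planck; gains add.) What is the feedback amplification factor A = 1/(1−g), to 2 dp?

Convert to gains: g_ice = 0.43/3.58 = 0.1201; g_cld = -0.1/3.58 = -0.02793; g_dust = -0.102/3.58 = -0.02849.
Total gain g = 0.06368.
A = 1/(1 − 0.06368) = 1.07.

1.07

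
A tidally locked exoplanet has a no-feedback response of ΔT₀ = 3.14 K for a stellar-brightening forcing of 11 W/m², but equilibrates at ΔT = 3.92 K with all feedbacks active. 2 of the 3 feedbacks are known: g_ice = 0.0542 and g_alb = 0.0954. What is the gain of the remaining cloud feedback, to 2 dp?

Amplification A = ΔT/ΔT₀ = 3.92/3.14 = 1.248.
Total gain g = 1 − 1/A = 1 − 1/1.248 = 0.1987.
Known gains sum to 0.0542 + 0.0954 = 0.1496.
g_cld = 0.1987 − 0.1496 = 0.05.

0.05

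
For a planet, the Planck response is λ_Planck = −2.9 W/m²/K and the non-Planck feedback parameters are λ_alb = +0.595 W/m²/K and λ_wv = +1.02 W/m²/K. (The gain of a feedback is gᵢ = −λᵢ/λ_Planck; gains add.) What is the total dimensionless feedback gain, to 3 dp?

Convert to gains: g_alb = 0.595/2.9 = 0.2052; g_wv = 1.02/2.9 = 0.3517.
Total gain g = 0.5569.

0.557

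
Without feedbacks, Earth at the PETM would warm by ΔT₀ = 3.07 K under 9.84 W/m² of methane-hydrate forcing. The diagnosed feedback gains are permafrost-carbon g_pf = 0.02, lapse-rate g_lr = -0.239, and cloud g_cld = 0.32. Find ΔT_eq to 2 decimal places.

Total gain g = 0.02 − 0.239 + 0.32 = 0.101.
Amplification A = 1/(1 − 0.101) = 1.112.
ΔT = 3.07 × 1.112 = 3.41 K.

3.41 K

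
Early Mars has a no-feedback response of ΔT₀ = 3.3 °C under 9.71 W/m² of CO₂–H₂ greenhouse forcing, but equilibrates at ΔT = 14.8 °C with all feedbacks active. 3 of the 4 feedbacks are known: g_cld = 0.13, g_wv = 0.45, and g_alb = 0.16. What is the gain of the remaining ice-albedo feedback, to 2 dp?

Amplification A = ΔT/ΔT₀ = 14.8/3.3 = 4.485.
Total gain g = 1 − 1/A = 1 − 1/4.485 = 0.777.
Known gains sum to 0.13 + 0.45 + 0.16 = 0.74.
g_ice = 0.777 − 0.74 = 0.04.

0.04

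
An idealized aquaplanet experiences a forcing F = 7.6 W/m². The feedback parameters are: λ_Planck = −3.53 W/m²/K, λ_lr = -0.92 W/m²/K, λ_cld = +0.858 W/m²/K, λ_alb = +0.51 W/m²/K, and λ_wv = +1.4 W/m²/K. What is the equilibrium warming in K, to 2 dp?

4.52 K

Net feedback parameter λ = (−3.53) + (-0.92) + (+0.858) + (+0.51) + (+1.4) = -1.682 W/m²/K.
ΔT = −F/λ = −7.6/(-1.682) = 4.52 K.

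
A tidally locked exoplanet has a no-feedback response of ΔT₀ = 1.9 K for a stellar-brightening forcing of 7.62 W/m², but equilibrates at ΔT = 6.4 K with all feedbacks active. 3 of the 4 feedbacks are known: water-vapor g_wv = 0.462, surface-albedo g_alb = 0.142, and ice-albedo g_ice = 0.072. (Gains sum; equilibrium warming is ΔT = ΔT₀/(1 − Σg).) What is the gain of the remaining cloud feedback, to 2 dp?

Amplification A = ΔT/ΔT₀ = 6.4/1.9 = 3.368.
Total gain g = 1 − 1/A = 1 − 1/3.368 = 0.7031.
Known gains sum to 0.462 + 0.142 + 0.072 = 0.676.
g_cld = 0.7031 − 0.676 = 0.03.

0.03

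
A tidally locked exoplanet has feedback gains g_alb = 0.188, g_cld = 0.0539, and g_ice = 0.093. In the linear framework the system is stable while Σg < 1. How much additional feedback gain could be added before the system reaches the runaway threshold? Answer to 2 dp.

0.67

Current total gain = 0.188 + 0.0539 + 0.093 = 0.3349.
Margin to runaway = 1 − 0.3349 = 0.67.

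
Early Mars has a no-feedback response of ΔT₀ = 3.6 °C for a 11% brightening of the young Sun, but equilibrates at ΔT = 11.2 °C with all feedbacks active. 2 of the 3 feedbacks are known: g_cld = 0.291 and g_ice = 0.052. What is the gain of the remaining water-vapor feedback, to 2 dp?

Amplification A = ΔT/ΔT₀ = 11.2/3.6 = 3.111.
Total gain g = 1 − 1/A = 1 − 1/3.111 = 0.6786.
Known gains sum to 0.291 + 0.052 = 0.343.
g_wv = 0.6786 − 0.343 = 0.34.

0.34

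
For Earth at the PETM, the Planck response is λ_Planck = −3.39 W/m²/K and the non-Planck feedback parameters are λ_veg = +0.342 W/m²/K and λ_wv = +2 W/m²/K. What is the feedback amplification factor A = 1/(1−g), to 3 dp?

3.235

Convert to gains: g_veg = 0.342/3.39 = 0.1009; g_wv = 2/3.39 = 0.59.
Total gain g = 0.6909.
A = 1/(1 − 0.6909) = 3.235.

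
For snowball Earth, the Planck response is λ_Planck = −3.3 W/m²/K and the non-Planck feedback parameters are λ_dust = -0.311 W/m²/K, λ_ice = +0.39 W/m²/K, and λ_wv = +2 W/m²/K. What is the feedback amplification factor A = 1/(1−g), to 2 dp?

Convert to gains: g_dust = -0.311/3.3 = -0.09424; g_ice = 0.39/3.3 = 0.1182; g_wv = 2/3.3 = 0.6061.
Total gain g = 0.63006.
A = 1/(1 − 0.63006) = 2.70.

2.70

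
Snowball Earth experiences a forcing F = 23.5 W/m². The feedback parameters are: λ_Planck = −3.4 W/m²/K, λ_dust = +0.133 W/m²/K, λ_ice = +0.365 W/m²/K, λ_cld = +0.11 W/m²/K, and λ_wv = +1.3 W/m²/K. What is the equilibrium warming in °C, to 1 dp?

Net feedback parameter λ = (−3.4) + (+0.133) + (+0.365) + (+0.11) + (+1.3) = -1.492 W/m²/K.
ΔT = −F/λ = −23.5/(-1.492) = 15.8 °C.

15.8 °C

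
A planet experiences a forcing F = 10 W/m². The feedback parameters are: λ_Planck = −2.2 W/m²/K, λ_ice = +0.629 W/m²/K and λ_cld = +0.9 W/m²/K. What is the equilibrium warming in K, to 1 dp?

Net feedback parameter λ = (−2.2) + (+0.629) + (+0.9) = -0.671 W/m²/K.
ΔT = −F/λ = −10/(-0.671) = 14.9 K.

14.9 K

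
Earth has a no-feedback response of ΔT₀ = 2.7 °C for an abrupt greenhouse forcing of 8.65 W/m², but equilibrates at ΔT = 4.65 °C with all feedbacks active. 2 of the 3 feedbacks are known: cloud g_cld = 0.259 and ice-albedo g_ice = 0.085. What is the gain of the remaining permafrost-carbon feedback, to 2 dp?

Amplification A = ΔT/ΔT₀ = 4.65/2.7 = 1.722.
Total gain g = 1 − 1/A = 1 − 1/1.722 = 0.4193.
Known gains sum to 0.259 + 0.085 = 0.344.
g_pf = 0.4193 − 0.344 = 0.08.

0.08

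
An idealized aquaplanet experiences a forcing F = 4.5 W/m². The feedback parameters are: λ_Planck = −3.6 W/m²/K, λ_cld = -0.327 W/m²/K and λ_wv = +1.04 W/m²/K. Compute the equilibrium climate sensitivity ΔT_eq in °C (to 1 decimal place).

Net feedback parameter λ = (−3.6) + (-0.327) + (+1.04) = -2.887 W/m²/K.
ΔT = −F/λ = −4.5/(-2.887) = 1.6 °C.

1.6 °C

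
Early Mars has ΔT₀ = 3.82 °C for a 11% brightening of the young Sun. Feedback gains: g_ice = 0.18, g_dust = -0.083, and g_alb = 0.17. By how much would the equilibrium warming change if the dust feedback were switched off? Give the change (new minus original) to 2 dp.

Original: g = 0.267, ΔT = 3.82/(1−0.267) = 5.2115 °C.
Without dust: g' = 0.35, ΔT' = 3.82/(1−0.35) = 5.8769 °C.
Change = 5.8769 − 5.2115 = 0.67 °C.

0.67 °C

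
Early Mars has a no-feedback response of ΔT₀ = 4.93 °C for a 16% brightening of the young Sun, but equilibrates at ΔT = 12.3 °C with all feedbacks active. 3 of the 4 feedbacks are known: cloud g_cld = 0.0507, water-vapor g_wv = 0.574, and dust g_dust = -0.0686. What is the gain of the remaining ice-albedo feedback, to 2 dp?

0.04

Amplification A = ΔT/ΔT₀ = 12.3/4.93 = 2.495.
Total gain g = 1 − 1/A = 1 − 1/2.495 = 0.5992.
Known gains sum to 0.0507 + 0.574 − 0.0686 = 0.5561.
g_ice = 0.5992 − 0.5561 = 0.04.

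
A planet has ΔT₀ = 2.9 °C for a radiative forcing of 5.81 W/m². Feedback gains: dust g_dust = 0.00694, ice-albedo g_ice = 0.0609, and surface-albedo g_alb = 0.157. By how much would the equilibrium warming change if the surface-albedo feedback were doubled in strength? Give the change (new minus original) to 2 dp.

0.95 °C

Original: g = 0.22484, ΔT = 2.9/(1−0.22484) = 3.7412 °C.
With doubled surface-albedo: g' = 0.38184, ΔT' = 2.9/(1−0.38184) = 4.6913 °C.
Change = 4.6913 − 3.7412 = 0.95 °C.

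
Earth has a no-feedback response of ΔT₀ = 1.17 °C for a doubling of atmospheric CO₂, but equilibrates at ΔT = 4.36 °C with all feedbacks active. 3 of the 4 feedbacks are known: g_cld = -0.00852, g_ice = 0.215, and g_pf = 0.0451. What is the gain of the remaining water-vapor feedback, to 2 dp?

0.48

Amplification A = ΔT/ΔT₀ = 4.36/1.17 = 3.726.
Total gain g = 1 − 1/A = 1 − 1/3.726 = 0.7316.
Known gains sum to -0.00852 + 0.215 + 0.0451 = 0.25158.
g_wv = 0.7316 − 0.25158 = 0.48.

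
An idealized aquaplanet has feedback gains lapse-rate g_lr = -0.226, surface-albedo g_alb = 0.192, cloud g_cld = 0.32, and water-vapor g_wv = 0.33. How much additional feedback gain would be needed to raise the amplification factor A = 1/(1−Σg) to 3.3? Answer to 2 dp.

0.08

Current total gain = 0.616.
Target gain for A = 3.3: g* = 1 − 1/3.3 = 0.697.
Additional gain needed = 0.697 − 0.616 = 0.08.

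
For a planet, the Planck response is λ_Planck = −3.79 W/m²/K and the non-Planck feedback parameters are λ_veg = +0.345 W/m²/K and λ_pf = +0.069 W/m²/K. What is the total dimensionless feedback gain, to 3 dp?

0.109

Convert to gains: g_veg = 0.345/3.79 = 0.09103; g_pf = 0.069/3.79 = 0.01821.
Total gain g = 0.10924.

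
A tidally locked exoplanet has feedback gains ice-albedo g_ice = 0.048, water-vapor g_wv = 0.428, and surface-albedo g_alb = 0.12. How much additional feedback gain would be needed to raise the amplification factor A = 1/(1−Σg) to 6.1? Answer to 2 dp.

0.24

Current total gain = 0.596.
Target gain for A = 6.1: g* = 1 − 1/6.1 = 0.8361.
Additional gain needed = 0.8361 − 0.596 = 0.24.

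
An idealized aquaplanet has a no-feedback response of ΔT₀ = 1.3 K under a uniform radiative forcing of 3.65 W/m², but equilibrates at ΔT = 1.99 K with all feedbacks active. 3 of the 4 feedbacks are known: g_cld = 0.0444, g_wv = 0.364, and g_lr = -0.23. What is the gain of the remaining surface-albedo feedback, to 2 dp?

Amplification A = ΔT/ΔT₀ = 1.99/1.3 = 1.531.
Total gain g = 1 − 1/A = 1 − 1/1.531 = 0.3468.
Known gains sum to 0.0444 + 0.364 − 0.23 = 0.1784.
g_alb = 0.3468 − 0.1784 = 0.17.

0.17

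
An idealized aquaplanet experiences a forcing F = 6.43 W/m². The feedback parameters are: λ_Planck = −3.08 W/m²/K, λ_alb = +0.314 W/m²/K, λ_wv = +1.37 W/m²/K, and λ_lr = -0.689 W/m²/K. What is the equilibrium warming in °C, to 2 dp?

3.08 °C

Net feedback parameter λ = (−3.08) + (+0.314) + (+1.37) + (-0.689) = -2.085 W/m²/K.
ΔT = −F/λ = −6.43/(-2.085) = 3.08 °C.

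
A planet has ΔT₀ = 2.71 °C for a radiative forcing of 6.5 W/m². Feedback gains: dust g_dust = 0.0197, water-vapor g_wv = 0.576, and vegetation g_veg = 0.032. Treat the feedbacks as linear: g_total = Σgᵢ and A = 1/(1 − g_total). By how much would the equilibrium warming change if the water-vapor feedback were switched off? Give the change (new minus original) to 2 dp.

-4.42 °C

Original: g = 0.6277, ΔT = 2.71/(1−0.6277) = 7.2791 °C.
Without water-vapor: g' = 0.0517, ΔT' = 2.71/(1−0.0517) = 2.8577 °C.
Change = 2.8577 − 7.2791 = -4.42 °C.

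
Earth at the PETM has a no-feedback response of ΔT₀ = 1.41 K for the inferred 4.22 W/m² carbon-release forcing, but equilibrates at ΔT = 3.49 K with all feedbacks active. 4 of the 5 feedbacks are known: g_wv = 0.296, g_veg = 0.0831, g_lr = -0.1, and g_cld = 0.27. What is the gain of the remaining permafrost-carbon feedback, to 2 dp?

0.05

Amplification A = ΔT/ΔT₀ = 3.49/1.41 = 2.475.
Total gain g = 1 − 1/A = 1 − 1/2.475 = 0.596.
Known gains sum to 0.296 + 0.0831 − 0.1 + 0.27 = 0.5491.
g_pf = 0.596 − 0.5491 = 0.05.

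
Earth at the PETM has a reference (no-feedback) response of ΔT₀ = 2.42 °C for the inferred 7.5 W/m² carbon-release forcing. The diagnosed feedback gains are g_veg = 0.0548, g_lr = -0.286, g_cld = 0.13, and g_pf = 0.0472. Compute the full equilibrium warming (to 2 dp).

Total gain g = 0.0548 − 0.286 + 0.13 + 0.0472 = -0.054.
Amplification A = 1/(1 + 0.054) = 0.9488.
ΔT = 2.42 × 0.9488 = 2.30 °C.

2.30 °C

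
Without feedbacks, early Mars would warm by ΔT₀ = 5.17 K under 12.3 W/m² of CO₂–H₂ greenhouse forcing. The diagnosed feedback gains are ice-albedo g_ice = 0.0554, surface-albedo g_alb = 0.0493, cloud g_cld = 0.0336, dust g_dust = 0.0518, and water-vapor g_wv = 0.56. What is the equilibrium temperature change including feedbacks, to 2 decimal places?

20.69 K

Total gain g = 0.0554 + 0.0493 + 0.0336 + 0.0518 + 0.56 = 0.7501.
Amplification A = 1/(1 − 0.7501) = 4.002.
ΔT = 5.17 × 4.002 = 20.69 K.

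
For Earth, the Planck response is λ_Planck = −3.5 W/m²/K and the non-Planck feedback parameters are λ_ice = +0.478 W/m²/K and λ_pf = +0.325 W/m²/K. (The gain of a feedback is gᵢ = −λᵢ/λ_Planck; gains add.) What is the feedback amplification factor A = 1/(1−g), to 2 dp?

Convert to gains: g_ice = 0.478/3.5 = 0.1366; g_pf = 0.325/3.5 = 0.09286.
Total gain g = 0.22946.
A = 1/(1 − 0.22946) = 1.30.

1.30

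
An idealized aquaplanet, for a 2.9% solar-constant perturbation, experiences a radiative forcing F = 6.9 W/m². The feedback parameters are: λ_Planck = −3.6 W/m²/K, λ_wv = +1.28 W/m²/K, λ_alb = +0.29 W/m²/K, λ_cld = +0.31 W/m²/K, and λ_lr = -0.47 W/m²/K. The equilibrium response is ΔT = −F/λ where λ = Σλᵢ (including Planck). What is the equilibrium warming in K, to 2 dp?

3.15 K

Net feedback parameter λ = (−3.6) + (+1.28) + (+0.29) + (+0.31) + (-0.47) = -2.19 W/m²/K.
ΔT = −F/λ = −6.9/(-2.19) = 3.15 K.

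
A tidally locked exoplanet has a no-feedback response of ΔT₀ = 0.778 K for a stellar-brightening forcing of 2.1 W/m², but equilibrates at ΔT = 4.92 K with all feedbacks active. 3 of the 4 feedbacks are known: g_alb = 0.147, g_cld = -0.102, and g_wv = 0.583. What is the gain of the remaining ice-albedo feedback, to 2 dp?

Amplification A = ΔT/ΔT₀ = 4.92/0.778 = 6.324.
Total gain g = 1 − 1/A = 1 − 1/6.324 = 0.8419.
Known gains sum to 0.147 − 0.102 + 0.583 = 0.628.
g_ice = 0.8419 − 0.628 = 0.21.

0.21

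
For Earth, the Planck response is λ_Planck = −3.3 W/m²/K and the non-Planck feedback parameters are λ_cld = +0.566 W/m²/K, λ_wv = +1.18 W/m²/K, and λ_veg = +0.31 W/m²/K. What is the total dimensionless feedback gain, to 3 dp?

Convert to gains: g_cld = 0.566/3.3 = 0.1715; g_wv = 1.18/3.3 = 0.3576; g_veg = 0.31/3.3 = 0.09394.
Total gain g = 0.62304.

0.623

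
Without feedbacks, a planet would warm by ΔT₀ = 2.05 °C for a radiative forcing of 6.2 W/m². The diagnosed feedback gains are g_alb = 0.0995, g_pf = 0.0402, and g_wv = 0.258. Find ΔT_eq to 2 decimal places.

3.40 °C

Total gain g = 0.0995 + 0.0402 + 0.258 = 0.3977.
Amplification A = 1/(1 − 0.3977) = 1.66.
ΔT = 2.05 × 1.66 = 3.40 °C.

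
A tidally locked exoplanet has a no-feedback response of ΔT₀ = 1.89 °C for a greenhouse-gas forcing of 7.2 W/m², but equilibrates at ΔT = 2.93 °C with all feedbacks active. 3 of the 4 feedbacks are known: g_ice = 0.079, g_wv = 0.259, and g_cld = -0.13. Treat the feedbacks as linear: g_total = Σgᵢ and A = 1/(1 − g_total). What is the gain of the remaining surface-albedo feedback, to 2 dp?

0.15

Amplification A = ΔT/ΔT₀ = 2.93/1.89 = 1.55.
Total gain g = 1 − 1/A = 1 − 1/1.55 = 0.3548.
Known gains sum to 0.079 + 0.259 − 0.13 = 0.208.
g_alb = 0.3548 − 0.208 = 0.15.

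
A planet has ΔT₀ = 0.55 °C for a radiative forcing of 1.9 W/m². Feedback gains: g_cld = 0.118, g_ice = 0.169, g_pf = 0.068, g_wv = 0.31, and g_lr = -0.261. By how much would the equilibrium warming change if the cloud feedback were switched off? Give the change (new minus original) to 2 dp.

Original: g = 0.404, ΔT = 0.55/(1−0.404) = 0.9228 °C.
Without cloud: g' = 0.286, ΔT' = 0.55/(1−0.286) = 0.7703 °C.
Change = 0.7703 − 0.9228 = -0.15 °C.

-0.15 °C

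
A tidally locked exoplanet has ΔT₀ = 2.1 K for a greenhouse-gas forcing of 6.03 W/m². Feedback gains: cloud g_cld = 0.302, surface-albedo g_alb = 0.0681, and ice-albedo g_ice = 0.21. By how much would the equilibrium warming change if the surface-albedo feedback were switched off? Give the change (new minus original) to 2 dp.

Original: g = 0.5801, ΔT = 2.1/(1−0.5801) = 5.0012 K.
Without surface-albedo: g' = 0.512, ΔT' = 2.1/(1−0.512) = 4.3033 K.
Change = 4.3033 − 5.0012 = -0.70 K.

-0.70 K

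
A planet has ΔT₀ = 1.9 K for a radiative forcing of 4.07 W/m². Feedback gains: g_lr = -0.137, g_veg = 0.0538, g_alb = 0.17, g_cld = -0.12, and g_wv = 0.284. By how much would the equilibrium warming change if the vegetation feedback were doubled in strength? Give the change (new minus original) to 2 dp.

0.20 K

Original: g = 0.2508, ΔT = 1.9/(1−0.2508) = 2.5360 K.
With doubled vegetation: g' = 0.3046, ΔT' = 1.9/(1−0.3046) = 2.7322 K.
Change = 2.7322 − 2.5360 = 0.20 K.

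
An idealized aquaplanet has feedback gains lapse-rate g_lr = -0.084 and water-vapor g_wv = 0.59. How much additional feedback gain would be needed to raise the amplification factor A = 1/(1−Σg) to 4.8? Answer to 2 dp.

0.29

Current total gain = 0.506.
Target gain for A = 4.8: g* = 1 − 1/4.8 = 0.7917.
Additional gain needed = 0.7917 − 0.506 = 0.29.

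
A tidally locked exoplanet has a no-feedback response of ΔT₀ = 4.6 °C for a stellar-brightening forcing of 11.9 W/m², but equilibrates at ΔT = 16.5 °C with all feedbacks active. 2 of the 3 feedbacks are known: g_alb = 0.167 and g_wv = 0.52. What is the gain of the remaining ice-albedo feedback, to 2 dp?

0.03

Amplification A = ΔT/ΔT₀ = 16.5/4.6 = 3.587.
Total gain g = 1 − 1/A = 1 − 1/3.587 = 0.7212.
Known gains sum to 0.167 + 0.52 = 0.687.
g_ice = 0.7212 − 0.687 = 0.03.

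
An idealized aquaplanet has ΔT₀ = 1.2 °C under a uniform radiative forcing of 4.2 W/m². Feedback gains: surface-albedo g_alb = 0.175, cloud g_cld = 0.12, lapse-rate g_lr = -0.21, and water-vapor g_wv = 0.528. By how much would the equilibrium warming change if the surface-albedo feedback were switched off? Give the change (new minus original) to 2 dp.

Original: g = 0.613, ΔT = 1.2/(1−0.613) = 3.1008 °C.
Without surface-albedo: g' = 0.438, ΔT' = 1.2/(1−0.438) = 2.1352 °C.
Change = 2.1352 − 3.1008 = -0.97 °C.

-0.97 °C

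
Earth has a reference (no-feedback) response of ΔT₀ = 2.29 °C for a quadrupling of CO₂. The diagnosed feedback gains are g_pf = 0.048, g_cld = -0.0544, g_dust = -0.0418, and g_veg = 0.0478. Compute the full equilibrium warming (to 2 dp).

Total gain g = 0.048 − 0.0544 − 0.0418 + 0.0478 = -0.0004.
Amplification A = 1/(1 + 0.0004) = 0.9996.
ΔT = 2.29 × 0.9996 = 2.29 °C.

2.29 °C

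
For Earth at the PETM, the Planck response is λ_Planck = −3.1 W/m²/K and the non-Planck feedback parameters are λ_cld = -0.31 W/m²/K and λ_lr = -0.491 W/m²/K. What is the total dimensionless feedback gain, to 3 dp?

Convert to gains: g_cld = -0.31/3.1 = -0.1; g_lr = -0.491/3.1 = -0.1584.
Total gain g = -0.2584.

-0.258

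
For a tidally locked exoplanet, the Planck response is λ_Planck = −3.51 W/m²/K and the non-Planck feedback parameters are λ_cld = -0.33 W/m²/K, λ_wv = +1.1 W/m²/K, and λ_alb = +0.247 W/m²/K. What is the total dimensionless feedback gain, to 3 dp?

Convert to gains: g_cld = -0.33/3.51 = -0.09402; g_wv = 1.1/3.51 = 0.3134; g_alb = 0.247/3.51 = 0.07037.
Total gain g = 0.28975.

0.290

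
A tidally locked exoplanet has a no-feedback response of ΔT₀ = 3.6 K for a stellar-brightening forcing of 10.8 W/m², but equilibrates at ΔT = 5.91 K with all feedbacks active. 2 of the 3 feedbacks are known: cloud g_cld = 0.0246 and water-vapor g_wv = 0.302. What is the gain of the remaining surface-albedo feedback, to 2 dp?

Amplification A = ΔT/ΔT₀ = 5.91/3.6 = 1.642.
Total gain g = 1 − 1/A = 1 − 1/1.642 = 0.391.
Known gains sum to 0.0246 + 0.302 = 0.3266.
g_alb = 0.391 − 0.3266 = 0.06.

0.06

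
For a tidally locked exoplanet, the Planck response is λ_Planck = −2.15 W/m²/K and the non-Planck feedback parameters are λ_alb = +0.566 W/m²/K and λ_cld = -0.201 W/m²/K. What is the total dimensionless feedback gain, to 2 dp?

0.17

Convert to gains: g_alb = 0.566/2.15 = 0.2633; g_cld = -0.201/2.15 = -0.09349.
Total gain g = 0.16981.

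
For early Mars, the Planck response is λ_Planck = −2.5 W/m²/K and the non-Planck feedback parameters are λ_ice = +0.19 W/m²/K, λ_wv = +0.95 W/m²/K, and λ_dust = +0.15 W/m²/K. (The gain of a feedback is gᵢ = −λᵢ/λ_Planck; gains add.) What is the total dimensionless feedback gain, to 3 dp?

Convert to gains: g_ice = 0.19/2.5 = 0.076; g_wv = 0.95/2.5 = 0.38; g_dust = 0.15/2.5 = 0.06.
Total gain g = 0.516.

0.516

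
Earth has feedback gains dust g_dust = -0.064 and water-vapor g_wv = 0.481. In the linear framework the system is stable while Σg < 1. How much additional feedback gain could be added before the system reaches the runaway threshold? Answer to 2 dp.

Current total gain = -0.064 + 0.481 = 0.417.
Margin to runaway = 1 − 0.417 = 0.58.

0.58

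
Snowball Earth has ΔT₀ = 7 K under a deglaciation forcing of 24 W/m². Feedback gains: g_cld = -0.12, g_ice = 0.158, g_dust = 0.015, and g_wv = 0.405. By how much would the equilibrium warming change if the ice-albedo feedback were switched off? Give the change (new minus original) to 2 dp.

Original: g = 0.458, ΔT = 7/(1−0.458) = 12.9151 K.
Without ice-albedo: g' = 0.3, ΔT' = 7/(1−0.3) = 10.0000 K.
Change = 10.0000 − 12.9151 = -2.92 K.

-2.92 K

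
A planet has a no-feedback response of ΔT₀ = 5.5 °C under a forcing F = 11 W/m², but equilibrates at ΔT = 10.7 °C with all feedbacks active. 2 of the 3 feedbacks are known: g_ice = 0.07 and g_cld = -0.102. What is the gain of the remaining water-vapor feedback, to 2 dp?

Amplification A = ΔT/ΔT₀ = 10.7/5.5 = 1.945.
Total gain g = 1 − 1/A = 1 − 1/1.945 = 0.4859.
Known gains sum to 0.07 − 0.102 = -0.032.
g_wv = 0.4859 + 0.032 = 0.52.

0.52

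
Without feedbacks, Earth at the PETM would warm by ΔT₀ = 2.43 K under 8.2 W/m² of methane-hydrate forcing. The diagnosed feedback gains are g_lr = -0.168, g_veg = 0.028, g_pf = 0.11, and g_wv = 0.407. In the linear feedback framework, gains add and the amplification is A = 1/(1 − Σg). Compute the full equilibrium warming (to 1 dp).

Total gain g = -0.168 + 0.028 + 0.11 + 0.407 = 0.377.
Amplification A = 1/(1 − 0.377) = 1.605.
ΔT = 2.43 × 1.605 = 3.9 K.

3.9 K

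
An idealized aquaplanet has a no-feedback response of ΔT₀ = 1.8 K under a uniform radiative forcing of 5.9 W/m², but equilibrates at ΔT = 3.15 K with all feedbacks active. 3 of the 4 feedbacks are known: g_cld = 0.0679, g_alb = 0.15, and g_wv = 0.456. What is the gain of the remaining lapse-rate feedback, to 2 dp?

Amplification A = ΔT/ΔT₀ = 3.15/1.8 = 1.75.
Total gain g = 1 − 1/A = 1 − 1/1.75 = 0.4286.
Known gains sum to 0.0679 + 0.15 + 0.456 = 0.6739.
g_lr = 0.4286 − 0.6739 = -0.25.

-0.25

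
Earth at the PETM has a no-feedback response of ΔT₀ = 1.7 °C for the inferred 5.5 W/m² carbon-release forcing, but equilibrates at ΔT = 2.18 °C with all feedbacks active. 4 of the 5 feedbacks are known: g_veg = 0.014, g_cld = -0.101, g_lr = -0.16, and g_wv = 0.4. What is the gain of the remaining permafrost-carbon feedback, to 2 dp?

Amplification A = ΔT/ΔT₀ = 2.18/1.7 = 1.282.
Total gain g = 1 − 1/A = 1 − 1/1.282 = 0.22.
Known gains sum to 0.014 − 0.101 − 0.16 + 0.4 = 0.153.
g_pf = 0.22 − 0.153 = 0.07.

0.07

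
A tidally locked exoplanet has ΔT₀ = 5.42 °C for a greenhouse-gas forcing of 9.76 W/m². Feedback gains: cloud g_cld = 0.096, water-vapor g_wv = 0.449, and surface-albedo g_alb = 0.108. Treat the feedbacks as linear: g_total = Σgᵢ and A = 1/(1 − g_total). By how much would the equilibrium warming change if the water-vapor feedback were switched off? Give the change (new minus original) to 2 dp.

Original: g = 0.653, ΔT = 5.42/(1−0.653) = 15.6196 °C.
Without water-vapor: g' = 0.204, ΔT' = 5.42/(1−0.204) = 6.8090 °C.
Change = 6.8090 − 15.6196 = -8.81 °C.

-8.81 °C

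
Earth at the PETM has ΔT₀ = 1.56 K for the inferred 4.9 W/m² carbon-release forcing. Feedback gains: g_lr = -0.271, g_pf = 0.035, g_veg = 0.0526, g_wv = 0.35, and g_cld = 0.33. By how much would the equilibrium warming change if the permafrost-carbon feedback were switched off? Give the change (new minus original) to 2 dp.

Original: g = 0.4966, ΔT = 1.56/(1−0.4966) = 3.0989 K.
Without permafrost-carbon: g' = 0.4616, ΔT' = 1.56/(1−0.4616) = 2.8975 K.
Change = 2.8975 − 3.0989 = -0.20 K.

-0.20 K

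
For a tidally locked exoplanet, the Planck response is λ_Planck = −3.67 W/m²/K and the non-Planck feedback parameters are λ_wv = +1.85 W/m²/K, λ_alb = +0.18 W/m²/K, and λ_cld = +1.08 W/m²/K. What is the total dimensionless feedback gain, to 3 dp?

0.847

Convert to gains: g_wv = 1.85/3.67 = 0.5041; g_alb = 0.18/3.67 = 0.04905; g_cld = 1.08/3.67 = 0.2943.
Total gain g = 0.84745.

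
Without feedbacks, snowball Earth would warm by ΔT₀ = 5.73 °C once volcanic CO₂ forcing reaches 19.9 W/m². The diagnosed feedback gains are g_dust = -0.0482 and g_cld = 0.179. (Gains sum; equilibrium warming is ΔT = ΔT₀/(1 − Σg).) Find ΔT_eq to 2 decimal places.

Total gain g = -0.0482 + 0.179 = 0.1308.
Amplification A = 1/(1 − 0.1308) = 1.15.
ΔT = 5.73 × 1.15 = 6.59 °C.

6.59 °C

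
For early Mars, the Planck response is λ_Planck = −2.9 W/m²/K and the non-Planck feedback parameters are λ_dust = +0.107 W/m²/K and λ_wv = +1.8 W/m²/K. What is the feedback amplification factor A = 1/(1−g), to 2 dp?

Convert to gains: g_dust = 0.107/2.9 = 0.0369; g_wv = 1.8/2.9 = 0.6207.
Total gain g = 0.6576.
A = 1/(1 − 0.6576) = 2.92.

2.92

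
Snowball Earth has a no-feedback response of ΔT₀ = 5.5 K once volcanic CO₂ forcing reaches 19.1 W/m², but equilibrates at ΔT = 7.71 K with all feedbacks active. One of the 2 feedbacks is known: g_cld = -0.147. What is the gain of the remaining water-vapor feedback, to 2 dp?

Amplification A = ΔT/ΔT₀ = 7.71/5.5 = 1.402.
Total gain g = 1 − 1/A = 1 − 1/1.402 = 0.2867.
The known gain is -0.147.
g_wv = 0.2867 + 0.147 = 0.43.

0.43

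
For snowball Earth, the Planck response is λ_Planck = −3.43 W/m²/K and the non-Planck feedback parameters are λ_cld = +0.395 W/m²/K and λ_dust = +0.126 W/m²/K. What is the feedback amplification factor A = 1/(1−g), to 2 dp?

Convert to gains: g_cld = 0.395/3.43 = 0.1152; g_dust = 0.126/3.43 = 0.03673.
Total gain g = 0.15193.
A = 1/(1 − 0.15193) = 1.18.

1.18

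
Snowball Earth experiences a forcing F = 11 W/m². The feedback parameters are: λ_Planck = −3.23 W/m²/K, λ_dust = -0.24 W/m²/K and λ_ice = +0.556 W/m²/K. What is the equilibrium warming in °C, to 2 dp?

Net feedback parameter λ = (−3.23) + (-0.24) + (+0.556) = -2.914 W/m²/K.
ΔT = −F/λ = −11/(-2.914) = 3.77 °C.

3.77 °C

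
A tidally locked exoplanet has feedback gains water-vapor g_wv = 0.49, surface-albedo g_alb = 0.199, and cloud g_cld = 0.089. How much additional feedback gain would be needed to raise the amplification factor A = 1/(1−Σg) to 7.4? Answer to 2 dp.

0.09

Current total gain = 0.778.
Target gain for A = 7.4: g* = 1 − 1/7.4 = 0.8649.
Additional gain needed = 0.8649 − 0.778 = 0.09.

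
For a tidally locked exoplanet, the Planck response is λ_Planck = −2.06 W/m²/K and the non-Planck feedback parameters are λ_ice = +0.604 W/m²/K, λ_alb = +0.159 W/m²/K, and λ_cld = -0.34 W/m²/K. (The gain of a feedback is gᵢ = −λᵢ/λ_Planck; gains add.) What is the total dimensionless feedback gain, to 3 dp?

Convert to gains: g_ice = 0.604/2.06 = 0.2932; g_alb = 0.159/2.06 = 0.07718; g_cld = -0.34/2.06 = -0.165.
Total gain g = 0.20538.

0.205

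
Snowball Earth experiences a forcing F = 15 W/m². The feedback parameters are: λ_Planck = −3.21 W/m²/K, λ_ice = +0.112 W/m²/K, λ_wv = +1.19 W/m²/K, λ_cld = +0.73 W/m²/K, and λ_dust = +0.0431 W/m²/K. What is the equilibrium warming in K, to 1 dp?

13.2 K

Net feedback parameter λ = (−3.21) + (+0.112) + (+1.19) + (+0.73) + (+0.0431) = -1.1349 W/m²/K.
ΔT = −F/λ = −15/(-1.1349) = 13.2 K.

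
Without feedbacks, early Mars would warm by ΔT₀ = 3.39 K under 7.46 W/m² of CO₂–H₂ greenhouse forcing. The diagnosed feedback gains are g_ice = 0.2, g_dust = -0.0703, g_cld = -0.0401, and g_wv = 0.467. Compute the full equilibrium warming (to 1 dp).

7.6 K

Total gain g = 0.2 − 0.0703 − 0.0401 + 0.467 = 0.5566.
Amplification A = 1/(1 − 0.5566) = 2.255.
ΔT = 3.39 × 2.255 = 7.6 K.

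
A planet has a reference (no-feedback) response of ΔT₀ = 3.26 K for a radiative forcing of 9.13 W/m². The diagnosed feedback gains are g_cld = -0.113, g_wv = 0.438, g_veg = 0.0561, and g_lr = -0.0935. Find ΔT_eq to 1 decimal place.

4.6 K

Total gain g = -0.113 + 0.438 + 0.0561 − 0.0935 = 0.2876.
Amplification A = 1/(1 − 0.2876) = 1.404.
ΔT = 3.26 × 1.404 = 4.6 K.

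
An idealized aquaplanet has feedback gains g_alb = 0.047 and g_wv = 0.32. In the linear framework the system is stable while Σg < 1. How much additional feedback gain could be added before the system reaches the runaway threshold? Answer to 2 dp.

Current total gain = 0.047 + 0.32 = 0.367.
Margin to runaway = 1 − 0.367 = 0.63.

0.63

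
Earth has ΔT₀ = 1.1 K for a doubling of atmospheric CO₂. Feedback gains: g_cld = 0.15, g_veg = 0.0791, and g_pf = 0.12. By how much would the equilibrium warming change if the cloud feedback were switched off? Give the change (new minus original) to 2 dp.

Original: g = 0.3491, ΔT = 1.1/(1−0.3491) = 1.6900 K.
Without cloud: g' = 0.1991, ΔT' = 1.1/(1−0.1991) = 1.3735 K.
Change = 1.3735 − 1.6900 = -0.32 K.

-0.32 K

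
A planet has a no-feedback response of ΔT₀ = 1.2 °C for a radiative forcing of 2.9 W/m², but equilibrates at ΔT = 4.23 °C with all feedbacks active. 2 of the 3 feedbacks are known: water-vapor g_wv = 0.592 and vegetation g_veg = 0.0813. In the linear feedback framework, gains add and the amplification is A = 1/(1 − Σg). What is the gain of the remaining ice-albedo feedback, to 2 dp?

0.04

Amplification A = ΔT/ΔT₀ = 4.23/1.2 = 3.525.
Total gain g = 1 − 1/A = 1 − 1/3.525 = 0.7163.
Known gains sum to 0.592 + 0.0813 = 0.6733.
g_ice = 0.7163 − 0.6733 = 0.04.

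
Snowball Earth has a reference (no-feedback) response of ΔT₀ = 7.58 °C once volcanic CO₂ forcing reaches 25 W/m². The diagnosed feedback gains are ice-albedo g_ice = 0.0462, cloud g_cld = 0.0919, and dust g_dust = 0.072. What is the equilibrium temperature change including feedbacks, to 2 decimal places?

Total gain g = 0.0462 + 0.0919 + 0.072 = 0.2101.
Amplification A = 1/(1 − 0.2101) = 1.266.
ΔT = 7.58 × 1.266 = 9.60 °C.

9.60 °C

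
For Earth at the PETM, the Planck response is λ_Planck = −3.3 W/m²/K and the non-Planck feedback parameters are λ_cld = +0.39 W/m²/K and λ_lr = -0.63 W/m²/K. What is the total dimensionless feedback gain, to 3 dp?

-0.073

Convert to gains: g_cld = 0.39/3.3 = 0.1182; g_lr = -0.63/3.3 = -0.1909.
Total gain g = -0.0727.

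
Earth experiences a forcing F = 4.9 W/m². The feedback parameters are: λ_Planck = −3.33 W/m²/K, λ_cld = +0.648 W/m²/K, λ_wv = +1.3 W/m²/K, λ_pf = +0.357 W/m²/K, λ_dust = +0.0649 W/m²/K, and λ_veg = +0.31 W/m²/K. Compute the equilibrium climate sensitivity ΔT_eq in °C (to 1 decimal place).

7.5 °C

Net feedback parameter λ = (−3.33) + (+0.648) + (+1.3) + (+0.357) + (+0.0649) + (+0.31) = -0.6501 W/m²/K.
ΔT = −F/λ = −4.9/(-0.6501) = 7.5 °C.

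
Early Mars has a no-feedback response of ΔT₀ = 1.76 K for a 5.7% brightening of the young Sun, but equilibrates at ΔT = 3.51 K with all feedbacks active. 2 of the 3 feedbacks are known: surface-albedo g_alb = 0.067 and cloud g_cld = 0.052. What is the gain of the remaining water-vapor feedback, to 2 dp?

0.38

Amplification A = ΔT/ΔT₀ = 3.51/1.76 = 1.994.
Total gain g = 1 − 1/A = 1 − 1/1.994 = 0.4985.
Known gains sum to 0.067 + 0.052 = 0.119.
g_wv = 0.4985 − 0.119 = 0.38.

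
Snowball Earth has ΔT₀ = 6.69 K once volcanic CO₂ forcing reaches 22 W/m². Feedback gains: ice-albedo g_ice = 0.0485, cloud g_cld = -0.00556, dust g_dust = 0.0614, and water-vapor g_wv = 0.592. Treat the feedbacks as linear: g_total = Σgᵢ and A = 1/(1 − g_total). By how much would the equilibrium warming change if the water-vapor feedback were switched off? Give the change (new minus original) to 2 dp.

-14.56 K

Original: g = 0.69634, ΔT = 6.69/(1−0.69634) = 22.0312 K.
Without water-vapor: g' = 0.10434, ΔT' = 6.69/(1−0.10434) = 7.4694 K.
Change = 7.4694 − 22.0312 = -14.56 K.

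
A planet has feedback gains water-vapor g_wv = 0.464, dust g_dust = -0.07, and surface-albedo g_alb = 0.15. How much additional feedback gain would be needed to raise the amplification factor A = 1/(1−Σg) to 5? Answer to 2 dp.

0.26

Current total gain = 0.544.
Target gain for A = 5: g* = 1 − 1/5 = 0.8.
Additional gain needed = 0.8 − 0.544 = 0.26.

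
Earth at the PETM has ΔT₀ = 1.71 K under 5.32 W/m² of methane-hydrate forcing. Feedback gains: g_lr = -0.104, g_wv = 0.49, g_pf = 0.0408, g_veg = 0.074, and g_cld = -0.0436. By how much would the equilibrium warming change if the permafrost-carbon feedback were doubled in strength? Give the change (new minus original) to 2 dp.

Original: g = 0.4572, ΔT = 1.71/(1−0.4572) = 3.1503 K.
With doubled permafrost-carbon: g' = 0.498, ΔT' = 1.71/(1−0.498) = 3.4064 K.
Change = 3.4064 − 3.1503 = 0.26 K.

0.26 K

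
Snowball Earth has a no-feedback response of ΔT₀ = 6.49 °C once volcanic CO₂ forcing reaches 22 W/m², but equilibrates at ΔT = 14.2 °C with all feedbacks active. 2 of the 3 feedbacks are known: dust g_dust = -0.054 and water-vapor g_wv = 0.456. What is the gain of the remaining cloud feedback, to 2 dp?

0.14

Amplification A = ΔT/ΔT₀ = 14.2/6.49 = 2.188.
Total gain g = 1 − 1/A = 1 − 1/2.188 = 0.543.
Known gains sum to -0.054 + 0.456 = 0.402.
g_cld = 0.543 − 0.402 = 0.14.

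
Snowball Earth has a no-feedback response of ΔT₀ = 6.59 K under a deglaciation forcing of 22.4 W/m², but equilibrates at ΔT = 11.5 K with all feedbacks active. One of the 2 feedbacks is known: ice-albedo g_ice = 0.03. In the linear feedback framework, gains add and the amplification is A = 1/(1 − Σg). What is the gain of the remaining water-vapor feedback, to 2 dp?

0.40

Amplification A = ΔT/ΔT₀ = 11.5/6.59 = 1.745.
Total gain g = 1 − 1/A = 1 − 1/1.745 = 0.4269.
The known gain is 0.03.
g_wv = 0.4269 − 0.03 = 0.40.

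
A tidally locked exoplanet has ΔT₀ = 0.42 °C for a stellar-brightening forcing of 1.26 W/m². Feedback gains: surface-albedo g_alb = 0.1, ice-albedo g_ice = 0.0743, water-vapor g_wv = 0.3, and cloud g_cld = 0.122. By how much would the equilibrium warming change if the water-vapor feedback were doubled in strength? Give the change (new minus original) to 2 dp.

3.01 °C

Original: g = 0.5963, ΔT = 0.42/(1−0.5963) = 1.0404 °C.
With doubled water-vapor: g' = 0.8963, ΔT' = 0.42/(1−0.8963) = 4.0501 °C.
Change = 4.0501 − 1.0404 = 3.01 °C.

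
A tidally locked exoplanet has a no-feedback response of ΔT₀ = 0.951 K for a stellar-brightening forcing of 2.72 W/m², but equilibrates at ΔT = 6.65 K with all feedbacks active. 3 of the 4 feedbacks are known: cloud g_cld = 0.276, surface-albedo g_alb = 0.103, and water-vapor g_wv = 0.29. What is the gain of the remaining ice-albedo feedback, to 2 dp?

Amplification A = ΔT/ΔT₀ = 6.65/0.951 = 6.993.
Total gain g = 1 − 1/A = 1 − 1/6.993 = 0.857.
Known gains sum to 0.276 + 0.103 + 0.29 = 0.669.
g_ice = 0.857 − 0.669 = 0.19.

0.19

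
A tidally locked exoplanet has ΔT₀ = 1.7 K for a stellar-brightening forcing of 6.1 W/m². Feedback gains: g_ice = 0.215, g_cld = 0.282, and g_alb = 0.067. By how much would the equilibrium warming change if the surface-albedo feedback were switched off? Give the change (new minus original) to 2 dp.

Original: g = 0.564, ΔT = 1.7/(1−0.564) = 3.8991 K.
Without surface-albedo: g' = 0.497, ΔT' = 1.7/(1−0.497) = 3.3797 K.
Change = 3.3797 − 3.8991 = -0.52 K.

-0.52 K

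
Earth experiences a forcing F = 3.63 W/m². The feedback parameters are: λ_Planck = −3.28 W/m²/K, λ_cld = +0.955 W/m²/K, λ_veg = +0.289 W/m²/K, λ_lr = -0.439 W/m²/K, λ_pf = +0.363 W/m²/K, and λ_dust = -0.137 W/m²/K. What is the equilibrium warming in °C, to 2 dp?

Net feedback parameter λ = (−3.28) + (+0.955) + (+0.289) + (-0.439) + (+0.363) + (-0.137) = -2.249 W/m²/K.
ΔT = −F/λ = −3.63/(-2.249) = 1.61 °C.

1.61 °C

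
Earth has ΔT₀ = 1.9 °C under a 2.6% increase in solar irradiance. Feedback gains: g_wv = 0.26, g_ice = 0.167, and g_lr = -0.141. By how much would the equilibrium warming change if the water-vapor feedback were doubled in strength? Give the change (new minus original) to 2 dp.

1.52 °C

Original: g = 0.286, ΔT = 1.9/(1−0.286) = 2.6611 °C.
With doubled water-vapor: g' = 0.546, ΔT' = 1.9/(1−0.546) = 4.1850 °C.
Change = 4.1850 − 2.6611 = 1.52 °C.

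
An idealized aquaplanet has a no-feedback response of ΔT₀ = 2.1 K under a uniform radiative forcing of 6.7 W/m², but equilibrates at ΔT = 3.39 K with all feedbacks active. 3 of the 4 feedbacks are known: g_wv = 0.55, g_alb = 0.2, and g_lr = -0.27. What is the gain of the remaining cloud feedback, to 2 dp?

Amplification A = ΔT/ΔT₀ = 3.39/2.1 = 1.614.
Total gain g = 1 − 1/A = 1 − 1/1.614 = 0.3804.
Known gains sum to 0.55 + 0.2 − 0.27 = 0.48.
g_cld = 0.3804 − 0.48 = -0.10.

-0.10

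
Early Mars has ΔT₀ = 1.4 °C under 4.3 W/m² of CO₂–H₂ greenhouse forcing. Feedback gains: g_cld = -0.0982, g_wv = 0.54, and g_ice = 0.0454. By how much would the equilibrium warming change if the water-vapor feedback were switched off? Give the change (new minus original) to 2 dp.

Original: g = 0.4872, ΔT = 1.4/(1−0.4872) = 2.7301 °C.
Without water-vapor: g' = -0.0528, ΔT' = 1.4/(1+0.0528) = 1.3298 °C.
Change = 1.3298 − 2.7301 = -1.40 °C.

-1.40 °C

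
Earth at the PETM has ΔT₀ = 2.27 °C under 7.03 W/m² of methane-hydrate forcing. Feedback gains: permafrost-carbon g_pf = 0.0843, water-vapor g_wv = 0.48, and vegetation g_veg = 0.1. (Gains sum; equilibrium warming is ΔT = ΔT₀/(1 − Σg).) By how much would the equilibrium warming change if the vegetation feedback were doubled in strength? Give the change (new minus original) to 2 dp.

Original: g = 0.6643, ΔT = 2.27/(1−0.6643) = 6.7620 °C.
With doubled vegetation: g' = 0.7643, ΔT' = 2.27/(1−0.7643) = 9.6309 °C.
Change = 9.6309 − 6.7620 = 2.87 °C.

2.87 °C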